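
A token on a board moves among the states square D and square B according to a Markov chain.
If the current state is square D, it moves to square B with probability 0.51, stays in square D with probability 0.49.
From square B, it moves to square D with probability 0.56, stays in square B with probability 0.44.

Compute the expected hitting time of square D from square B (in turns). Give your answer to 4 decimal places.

Let t(s) be the expected number of turns to first reach square D from state s, with t(square D) = 0. Conditioning on the first turn:
t(square B) = 1 + 0.44·t(square B)
Solving: t(square B) = 1.7857.
Expected turns from square B to square D: 1.7857.

1.7857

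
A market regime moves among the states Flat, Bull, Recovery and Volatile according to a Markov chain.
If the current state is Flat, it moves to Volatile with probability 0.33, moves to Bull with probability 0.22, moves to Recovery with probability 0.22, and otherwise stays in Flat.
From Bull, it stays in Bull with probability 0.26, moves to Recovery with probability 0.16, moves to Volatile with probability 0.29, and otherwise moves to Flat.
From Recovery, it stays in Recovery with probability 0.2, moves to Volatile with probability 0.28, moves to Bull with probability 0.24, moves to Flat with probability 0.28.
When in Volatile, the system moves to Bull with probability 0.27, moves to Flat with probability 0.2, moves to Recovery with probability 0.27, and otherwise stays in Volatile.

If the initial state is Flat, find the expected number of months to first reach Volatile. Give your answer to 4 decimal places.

Let t(s) be the expected number of months to first reach Volatile from state s, with t(Volatile) = 0. Conditioning on the first month:
t(Flat) = 1 + 0.23·t(Flat) + 0.22·t(Bull) + 0.22·t(Recovery)
t(Bull) = 1 + 0.29·t(Flat) + 0.26·t(Bull) + 0.16·t(Recovery)
t(Recovery) = 1 + 0.28·t(Flat) + 0.24·t(Bull) + 0.2·t(Recovery)
Solving: t(Flat) = 3.2199, t(Bull) = 3.3441, t(Recovery) = 3.3802.
Expected months from Flat to Volatile: 3.2199.

3.2199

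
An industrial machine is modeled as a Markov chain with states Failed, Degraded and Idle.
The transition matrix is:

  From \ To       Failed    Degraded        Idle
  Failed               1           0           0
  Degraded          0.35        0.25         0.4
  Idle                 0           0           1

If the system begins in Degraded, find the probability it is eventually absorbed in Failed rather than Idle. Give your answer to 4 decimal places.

0.4667

Let h(s) be the probability of absorption at Failed starting from transient state s. Then h(Failed) = 1 and h(Idle) = 0. By first-step analysis:
h(Degraded) = 0.35·1 + 0.25·h(Degraded) + 0.4·0
Solving: h(Degraded) = 0.4667.
Starting from Degraded, the probability is 0.4667.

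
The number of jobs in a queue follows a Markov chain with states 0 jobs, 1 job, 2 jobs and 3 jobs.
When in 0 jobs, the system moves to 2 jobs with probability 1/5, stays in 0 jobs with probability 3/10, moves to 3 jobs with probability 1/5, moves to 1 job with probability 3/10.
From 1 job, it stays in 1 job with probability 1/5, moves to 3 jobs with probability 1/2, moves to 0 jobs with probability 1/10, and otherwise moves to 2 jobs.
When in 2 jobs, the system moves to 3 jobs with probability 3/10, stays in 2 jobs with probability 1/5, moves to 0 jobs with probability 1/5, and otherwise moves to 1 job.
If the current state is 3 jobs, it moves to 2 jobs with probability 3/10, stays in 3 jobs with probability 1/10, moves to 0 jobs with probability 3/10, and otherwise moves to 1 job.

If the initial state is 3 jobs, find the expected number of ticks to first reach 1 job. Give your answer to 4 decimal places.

Let t(s) be the expected number of ticks to first reach 1 job from state s, with t(1 job) = 0. Conditioning on the first tick:
t(0 jobs) = 1 + 0.3·t(0 jobs) + 0.2·t(2 jobs) + 0.2·t(3 jobs)
t(2 jobs) = 1 + 0.2·t(0 jobs) + 0.2·t(2 jobs) + 0.3·t(3 jobs)
t(3 jobs) = 1 + 0.3·t(0 jobs) + 0.3·t(2 jobs) + 0.1·t(3 jobs)
Solving: t(0 jobs) = 3.3333, t(2 jobs) = 3.3333, t(3 jobs) = 3.3333.
Expected ticks from 3 jobs to 1 job: 3.3333.

3.3333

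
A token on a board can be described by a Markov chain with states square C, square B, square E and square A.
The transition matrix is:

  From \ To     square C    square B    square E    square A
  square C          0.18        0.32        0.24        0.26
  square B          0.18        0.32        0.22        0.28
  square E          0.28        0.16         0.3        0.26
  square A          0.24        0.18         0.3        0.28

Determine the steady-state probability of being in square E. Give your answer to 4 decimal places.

0.2675

Let the stationary distribution be π with π = πP and π_1 + π_2 + π_3 + π_4 = 1.
π_1 = 0.18·π_1 + 0.18·π_2 + 0.28·π_3 + 0.24·π_4
π_2 = 0.32·π_1 + 0.32·π_2 + 0.16·π_3 + 0.18·π_4
π_3 = 0.24·π_1 + 0.22·π_2 + 0.3·π_3 + 0.3·π_4
Solving with the normalization constraint gives π = (0.2230, 0.2394, 0.2675, 0.2702).
So the stationary probability of square E is 0.2675.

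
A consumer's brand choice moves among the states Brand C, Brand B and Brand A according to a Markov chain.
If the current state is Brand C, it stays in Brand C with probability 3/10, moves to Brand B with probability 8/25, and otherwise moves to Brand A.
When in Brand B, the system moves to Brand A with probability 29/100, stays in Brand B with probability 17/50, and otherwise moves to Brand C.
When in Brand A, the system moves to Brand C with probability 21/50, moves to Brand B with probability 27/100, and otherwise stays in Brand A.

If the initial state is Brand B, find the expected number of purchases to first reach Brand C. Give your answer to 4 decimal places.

2.5988

Let t(s) be the expected number of purchases to first reach Brand C from state s, with t(Brand C) = 0. Conditioning on the first purchase:
t(Brand B) = 1 + 0.34·t(Brand B) + 0.29·t(Brand A)
t(Brand A) = 1 + 0.27·t(Brand B) + 0.31·t(Brand A)
Solving: t(Brand B) = 2.5988, t(Brand A) = 2.4662.
Expected purchases from Brand B to Brand C: 2.5988.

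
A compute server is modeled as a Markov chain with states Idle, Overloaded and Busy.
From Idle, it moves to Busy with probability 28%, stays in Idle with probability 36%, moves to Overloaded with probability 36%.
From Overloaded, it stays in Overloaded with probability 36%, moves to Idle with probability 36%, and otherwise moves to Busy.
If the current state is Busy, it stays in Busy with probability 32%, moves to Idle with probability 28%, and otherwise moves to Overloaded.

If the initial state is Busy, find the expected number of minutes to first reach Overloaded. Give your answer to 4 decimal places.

Let t(s) be the expected number of minutes to first reach Overloaded from state s, with t(Overloaded) = 0. Conditioning on the first minute:
t(Idle) = 1 + 0.36·t(Idle) + 0.28·t(Busy)
t(Busy) = 1 + 0.28·t(Idle) + 0.32·t(Busy)
Solving: t(Idle) = 2.6906, t(Busy) = 2.5785.
Expected minutes from Busy to Overloaded: 2.5785.

2.5785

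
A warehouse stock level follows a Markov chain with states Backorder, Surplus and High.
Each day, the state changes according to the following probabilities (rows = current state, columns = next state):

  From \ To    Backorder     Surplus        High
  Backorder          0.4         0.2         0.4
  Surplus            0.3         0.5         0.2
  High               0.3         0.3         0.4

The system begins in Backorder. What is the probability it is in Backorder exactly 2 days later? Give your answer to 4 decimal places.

0.3400

Sum over the intermediate state after 1 day:
P = P(Backorder→Backorder)·P(Backorder→Backorder) + P(Backorder→Surplus)·P(Surplus→Backorder) + P(Backorder→High)·P(High→Backorder)
  = 0.4×0.4 + 0.2×0.3 + 0.4×0.3
  = 0.1600 + 0.0600 + 0.1200 = 0.3400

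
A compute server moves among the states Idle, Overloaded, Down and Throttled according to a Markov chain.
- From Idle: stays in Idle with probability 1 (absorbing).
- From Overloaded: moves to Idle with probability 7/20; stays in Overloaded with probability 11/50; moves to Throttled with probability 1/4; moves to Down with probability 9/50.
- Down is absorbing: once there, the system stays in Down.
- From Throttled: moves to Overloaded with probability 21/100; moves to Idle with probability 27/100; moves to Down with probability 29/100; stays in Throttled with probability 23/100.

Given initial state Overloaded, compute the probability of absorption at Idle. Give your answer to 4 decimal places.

Let h(s) be the probability of absorption at Idle starting from transient state s. Then h(Idle) = 1 and h(Down) = 0. By first-step analysis:
h(Overloaded) = 0.35·1 + 0.22·h(Overloaded) + 0.18·0 + 0.25·h(Throttled)
h(Throttled) = 0.27·1 + 0.21·h(Overloaded) + 0.29·0 + 0.23·h(Throttled)
Solving: h(Overloaded) = 0.6149, h(Throttled) = 0.5183.
Starting from Overloaded, the probability is 0.6149.

0.6149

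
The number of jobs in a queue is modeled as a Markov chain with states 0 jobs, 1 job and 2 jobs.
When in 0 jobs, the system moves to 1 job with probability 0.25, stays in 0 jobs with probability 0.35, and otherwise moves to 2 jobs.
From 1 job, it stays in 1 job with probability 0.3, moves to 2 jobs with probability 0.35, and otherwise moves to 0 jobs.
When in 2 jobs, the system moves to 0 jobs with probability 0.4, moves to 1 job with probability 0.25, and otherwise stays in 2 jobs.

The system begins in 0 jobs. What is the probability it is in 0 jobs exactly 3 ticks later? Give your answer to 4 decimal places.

Propagate the distribution vector 3 ticks from 0 jobs.
After 0 ticks: (1.0000, 0.0000, 0.0000)
After 1 tick: (0.3500, 0.2500, 0.4000)
After 2 ticks: (0.3700, 0.2625, 0.3675)
After 3 ticks: (0.3684, 0.2631, 0.3685)
P(in 0 jobs after 3 ticks) = 0.3684

0.3684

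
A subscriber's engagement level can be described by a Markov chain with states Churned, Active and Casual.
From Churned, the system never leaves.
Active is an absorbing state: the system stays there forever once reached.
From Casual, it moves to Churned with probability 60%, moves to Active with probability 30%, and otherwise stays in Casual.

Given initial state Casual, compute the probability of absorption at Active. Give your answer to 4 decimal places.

0.3333

Let h(s) be the probability of absorption at Active starting from transient state s. Then h(Active) = 1 and h(Churned) = 0. By first-step analysis:
h(Casual) = 0.6·0 + 0.3·1 + 0.1·h(Casual)
Solving: h(Casual) = 0.3333.
Starting from Casual, the probability is 0.3333.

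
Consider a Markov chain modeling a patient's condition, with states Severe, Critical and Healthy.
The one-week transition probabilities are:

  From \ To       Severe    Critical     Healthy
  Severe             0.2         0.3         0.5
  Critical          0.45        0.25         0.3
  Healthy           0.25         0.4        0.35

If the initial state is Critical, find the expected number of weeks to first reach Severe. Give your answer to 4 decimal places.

2.5850

Let t(s) be the expected number of weeks to first reach Severe from state s, with t(Severe) = 0. Conditioning on the first week:
t(Critical) = 1 + 0.25·t(Critical) + 0.3·t(Healthy)
t(Healthy) = 1 + 0.4·t(Critical) + 0.35·t(Healthy)
Solving: t(Critical) = 2.5850, t(Healthy) = 3.1293.
Expected weeks from Critical to Severe: 2.5850.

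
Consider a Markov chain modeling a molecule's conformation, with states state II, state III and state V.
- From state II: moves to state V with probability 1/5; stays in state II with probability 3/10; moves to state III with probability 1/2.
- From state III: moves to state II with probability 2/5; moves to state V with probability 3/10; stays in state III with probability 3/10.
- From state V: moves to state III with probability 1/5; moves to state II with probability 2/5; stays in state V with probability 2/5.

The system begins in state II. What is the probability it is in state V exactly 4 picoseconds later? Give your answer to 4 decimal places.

Propagate the distribution vector 4 picoseconds from state II.
After 0 picoseconds: (1.0000, 0.0000, 0.0000)
After 1 picosecond: (0.3000, 0.5000, 0.2000)
After 2 picoseconds: (0.3700, 0.3400, 0.2900)
After 3 picoseconds: (0.3630, 0.3450, 0.2920)
After 4 picoseconds: (0.3637, 0.3434, 0.2929)
P(in state V after 4 picoseconds) = 0.2929

0.2929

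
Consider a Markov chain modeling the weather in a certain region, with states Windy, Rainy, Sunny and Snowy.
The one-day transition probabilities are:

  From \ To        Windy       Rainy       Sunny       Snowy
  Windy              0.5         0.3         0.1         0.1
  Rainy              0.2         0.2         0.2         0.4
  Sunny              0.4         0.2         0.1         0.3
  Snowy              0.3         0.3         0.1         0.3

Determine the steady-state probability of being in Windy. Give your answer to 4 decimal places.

Let the stationary distribution be π with π = πP and π_1 + π_2 + π_3 + π_4 = 1.
π_1 = 0.5·π_1 + 0.2·π_2 + 0.4·π_3 + 0.3·π_4
π_2 = 0.3·π_1 + 0.2·π_2 + 0.2·π_3 + 0.3·π_4
π_3 = 0.1·π_1 + 0.2·π_2 + 0.1·π_3 + 0.1·π_4
Solving with the normalization constraint gives π = (0.3581, 0.2613, 0.1261, 0.2545).
So the stationary probability of Windy is 0.3581.

0.3581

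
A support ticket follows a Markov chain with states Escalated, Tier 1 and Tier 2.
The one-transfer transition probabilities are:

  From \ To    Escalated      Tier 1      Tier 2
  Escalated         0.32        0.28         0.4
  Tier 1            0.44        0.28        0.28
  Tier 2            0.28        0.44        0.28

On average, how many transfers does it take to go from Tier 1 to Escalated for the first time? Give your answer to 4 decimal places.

Let t(s) be the expected number of transfers to first reach Escalated from state s, with t(Escalated) = 0. Conditioning on the first transfer:
t(Tier 1) = 1 + 0.28·t(Tier 1) + 0.28·t(Tier 2)
t(Tier 2) = 1 + 0.44·t(Tier 1) + 0.28·t(Tier 2)
Solving: t(Tier 1) = 2.5304, t(Tier 2) = 2.9352.
Expected transfers from Tier 1 to Escalated: 2.5304.

2.5304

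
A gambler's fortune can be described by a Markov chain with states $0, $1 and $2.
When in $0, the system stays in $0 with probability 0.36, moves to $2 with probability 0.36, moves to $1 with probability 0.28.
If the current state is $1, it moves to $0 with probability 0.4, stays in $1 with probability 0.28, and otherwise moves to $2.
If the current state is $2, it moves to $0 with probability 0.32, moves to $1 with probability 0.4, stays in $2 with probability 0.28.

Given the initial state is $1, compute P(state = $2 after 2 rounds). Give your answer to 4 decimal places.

Sum over the intermediate state after 1 round:
P = P($1→$0)·P($0→$2) + P($1→$1)·P($1→$2) + P($1→$2)·P($2→$2)
  = 0.4×0.36 + 0.28×0.32 + 0.32×0.28
  = 0.1440 + 0.0896 + 0.0896 = 0.3232

0.3232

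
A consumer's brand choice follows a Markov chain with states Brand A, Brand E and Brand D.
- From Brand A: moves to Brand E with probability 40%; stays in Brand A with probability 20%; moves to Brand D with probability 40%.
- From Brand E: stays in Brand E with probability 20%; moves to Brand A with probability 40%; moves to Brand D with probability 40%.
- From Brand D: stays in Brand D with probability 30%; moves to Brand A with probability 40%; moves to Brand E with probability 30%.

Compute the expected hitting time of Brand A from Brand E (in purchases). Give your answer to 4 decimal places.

2.5000

Let t(s) be the expected number of purchases to first reach Brand A from state s, with t(Brand A) = 0. Conditioning on the first purchase:
t(Brand E) = 1 + 0.2·t(Brand E) + 0.4·t(Brand D)
t(Brand D) = 1 + 0.3·t(Brand E) + 0.3·t(Brand D)
Solving: t(Brand E) = 2.5000, t(Brand D) = 2.5000.
Expected purchases from Brand E to Brand A: 2.5000.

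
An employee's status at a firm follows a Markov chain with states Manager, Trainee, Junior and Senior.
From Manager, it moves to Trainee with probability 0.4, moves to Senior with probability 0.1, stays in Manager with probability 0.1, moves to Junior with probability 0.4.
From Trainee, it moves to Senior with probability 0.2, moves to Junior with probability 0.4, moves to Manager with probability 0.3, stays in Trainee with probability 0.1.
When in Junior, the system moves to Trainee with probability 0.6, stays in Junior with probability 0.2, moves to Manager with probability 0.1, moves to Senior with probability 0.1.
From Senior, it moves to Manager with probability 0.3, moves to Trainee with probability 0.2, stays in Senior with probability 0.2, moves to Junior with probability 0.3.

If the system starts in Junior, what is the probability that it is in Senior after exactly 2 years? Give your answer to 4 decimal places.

Propagate the distribution vector 2 years from Junior.
After 0 years: (0.0000, 0.0000, 1.0000, 0.0000)
After 1 year: (0.1000, 0.6000, 0.2000, 0.1000)
After 2 years: (0.2400, 0.2400, 0.3500, 0.1700)
P(in Senior after 2 years) = 0.1700

0.1700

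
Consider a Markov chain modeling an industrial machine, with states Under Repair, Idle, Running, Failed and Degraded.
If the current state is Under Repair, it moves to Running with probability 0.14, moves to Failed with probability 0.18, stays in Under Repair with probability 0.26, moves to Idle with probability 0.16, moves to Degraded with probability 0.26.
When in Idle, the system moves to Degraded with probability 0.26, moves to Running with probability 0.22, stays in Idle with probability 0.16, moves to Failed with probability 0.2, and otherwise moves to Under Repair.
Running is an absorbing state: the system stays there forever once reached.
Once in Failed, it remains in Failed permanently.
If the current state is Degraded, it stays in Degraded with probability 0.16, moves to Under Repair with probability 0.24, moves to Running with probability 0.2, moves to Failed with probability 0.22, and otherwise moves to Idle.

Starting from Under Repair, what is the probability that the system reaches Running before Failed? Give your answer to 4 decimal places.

0.4647

Let h(s) be the probability of absorption at Running starting from transient state s. Then h(Running) = 1 and h(Failed) = 0. By first-step analysis:
h(Under Repair) = 0.26·h(Under Repair) + 0.16·h(Idle) + 0.14·1 + 0.18·0 + 0.26·h(Degraded)
h(Idle) = 0.16·h(Under Repair) + 0.16·h(Idle) + 0.22·1 + 0.2·0 + 0.26·h(Degraded)
h(Degraded) = 0.24·h(Under Repair) + 0.18·h(Idle) + 0.2·1 + 0.22·0 + 0.16·h(Degraded)
Solving: h(Under Repair) = 0.4647, h(Idle) = 0.4983, h(Degraded) = 0.4777.
Starting from Under Repair, the probability is 0.4647.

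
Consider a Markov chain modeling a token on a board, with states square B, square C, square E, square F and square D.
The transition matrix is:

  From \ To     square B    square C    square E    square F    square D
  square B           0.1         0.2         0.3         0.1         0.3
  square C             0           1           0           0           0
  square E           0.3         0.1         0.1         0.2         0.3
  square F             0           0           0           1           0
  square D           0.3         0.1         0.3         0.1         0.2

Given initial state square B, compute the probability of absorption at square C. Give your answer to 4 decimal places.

0.5417

Let h(s) be the probability of absorption at square C starting from transient state s. Then h(square C) = 1 and h(square F) = 0. By first-step analysis:
h(square B) = 0.1·h(square B) + 0.2·1 + 0.3·h(square E) + 0.1·0 + 0.3·h(square D)
h(square E) = 0.3·h(square B) + 0.1·1 + 0.1·h(square E) + 0.2·0 + 0.3·h(square D)
h(square D) = 0.3·h(square B) + 0.1·1 + 0.3·h(square E) + 0.1·0 + 0.2·h(square D)
Solving: h(square B) = 0.5417, h(square E) = 0.4583, h(square D) = 0.5000.
Starting from square B, the probability is 0.5417.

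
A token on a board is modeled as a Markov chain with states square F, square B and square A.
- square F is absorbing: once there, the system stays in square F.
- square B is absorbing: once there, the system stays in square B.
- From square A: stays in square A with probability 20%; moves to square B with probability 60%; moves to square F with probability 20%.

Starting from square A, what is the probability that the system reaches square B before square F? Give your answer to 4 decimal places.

Let h(s) be the probability of absorption at square B starting from transient state s. Then h(square B) = 1 and h(square F) = 0. By first-step analysis:
h(square A) = 0.2·0 + 0.6·1 + 0.2·h(square A)
Solving: h(square A) = 0.7500.
Starting from square A, the probability is 0.7500.

0.7500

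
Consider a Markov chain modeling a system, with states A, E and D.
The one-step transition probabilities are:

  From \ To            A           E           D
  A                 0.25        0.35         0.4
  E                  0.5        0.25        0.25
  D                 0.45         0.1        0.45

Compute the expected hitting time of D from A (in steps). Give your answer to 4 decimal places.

2.8387

Let t(s) be the expected number of steps to first reach D from state s, with t(D) = 0. Conditioning on the first step:
t(A) = 1 + 0.25·t(A) + 0.35·t(E)
t(E) = 1 + 0.5·t(A) + 0.25·t(E)
Solving: t(A) = 2.8387, t(E) = 3.2258.
Expected steps from A to D: 2.8387.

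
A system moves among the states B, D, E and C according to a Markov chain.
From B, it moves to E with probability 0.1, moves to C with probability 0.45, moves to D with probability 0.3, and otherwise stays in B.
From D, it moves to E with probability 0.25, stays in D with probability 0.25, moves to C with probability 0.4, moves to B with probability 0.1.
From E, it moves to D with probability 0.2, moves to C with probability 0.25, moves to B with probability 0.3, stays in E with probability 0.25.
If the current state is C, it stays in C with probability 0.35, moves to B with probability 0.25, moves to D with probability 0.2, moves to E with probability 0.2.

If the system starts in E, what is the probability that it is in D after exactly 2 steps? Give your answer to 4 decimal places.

0.2400

Propagate the distribution vector 2 steps from E.
After 0 steps: (0.0000, 0.0000, 1.0000, 0.0000)
After 1 step: (0.3000, 0.2000, 0.2500, 0.2500)
After 2 steps: (0.2025, 0.2400, 0.1925, 0.3650)
P(in D after 2 steps) = 0.2400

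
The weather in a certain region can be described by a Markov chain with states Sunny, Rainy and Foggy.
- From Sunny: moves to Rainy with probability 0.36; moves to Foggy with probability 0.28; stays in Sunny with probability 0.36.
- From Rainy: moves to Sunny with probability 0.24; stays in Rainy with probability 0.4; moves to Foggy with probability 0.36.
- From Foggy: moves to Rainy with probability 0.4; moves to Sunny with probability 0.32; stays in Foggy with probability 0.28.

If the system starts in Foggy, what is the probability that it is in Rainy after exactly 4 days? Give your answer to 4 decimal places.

0.3880

Propagate the distribution vector 4 days from Foggy.
After 0 days: (0.0000, 0.0000, 1.0000)
After 1 day: (0.3200, 0.4000, 0.2800)
After 2 days: (0.3008, 0.3872, 0.3120)
After 3 days: (0.3011, 0.3880, 0.3110)
After 4 days: (0.3010, 0.3880, 0.3110)
P(in Rainy after 4 days) = 0.3880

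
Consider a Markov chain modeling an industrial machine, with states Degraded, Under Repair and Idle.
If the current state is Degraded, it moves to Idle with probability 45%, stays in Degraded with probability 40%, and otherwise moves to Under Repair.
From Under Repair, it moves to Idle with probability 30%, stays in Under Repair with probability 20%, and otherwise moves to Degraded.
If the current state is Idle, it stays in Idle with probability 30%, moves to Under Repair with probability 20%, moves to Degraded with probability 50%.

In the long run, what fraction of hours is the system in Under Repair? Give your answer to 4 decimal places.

Let the stationary distribution be π with π = πP and π_1 + π_2 + π_3 = 1.
π_1 = 0.4·π_1 + 0.5·π_2 + 0.5·π_3
π_2 = 0.15·π_1 + 0.2·π_2 + 0.2·π_3
Solving with the normalization constraint gives π = (0.4545, 0.1773, 0.3682).
So the stationary probability of Under Repair is 0.1773.

0.1773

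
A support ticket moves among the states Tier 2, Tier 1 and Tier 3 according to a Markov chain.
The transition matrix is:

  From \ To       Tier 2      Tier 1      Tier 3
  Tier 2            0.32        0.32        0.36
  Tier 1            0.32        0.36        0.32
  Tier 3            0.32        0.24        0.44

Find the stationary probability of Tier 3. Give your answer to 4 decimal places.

0.3782

Let the stationary distribution be π with π = πP and π_1 + π_2 + π_3 = 1.
π_1 = 0.32·π_1 + 0.32·π_2 + 0.32·π_3
π_2 = 0.32·π_1 + 0.36·π_2 + 0.24·π_3
Solving with the normalization constraint gives π = (0.3200, 0.3018, 0.3782).
So the stationary probability of Tier 3 is 0.3782.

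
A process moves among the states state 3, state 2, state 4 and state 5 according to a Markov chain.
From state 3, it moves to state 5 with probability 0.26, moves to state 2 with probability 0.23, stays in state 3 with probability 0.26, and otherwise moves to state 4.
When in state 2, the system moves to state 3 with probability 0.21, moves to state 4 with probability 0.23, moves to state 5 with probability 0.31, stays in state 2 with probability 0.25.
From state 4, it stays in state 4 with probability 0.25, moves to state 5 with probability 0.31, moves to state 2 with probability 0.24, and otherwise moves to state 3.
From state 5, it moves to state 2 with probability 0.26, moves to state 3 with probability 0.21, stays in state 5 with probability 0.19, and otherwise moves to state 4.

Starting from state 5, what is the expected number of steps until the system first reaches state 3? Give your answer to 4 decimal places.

Let t(s) be the expected number of steps to first reach state 3 from state s, with t(state 3) = 0. Conditioning on the first step:
t(state 2) = 1 + 0.25·t(state 2) + 0.23·t(state 4) + 0.31·t(state 5)
t(state 4) = 1 + 0.24·t(state 2) + 0.25·t(state 4) + 0.31·t(state 5)
t(state 5) = 1 + 0.26·t(state 2) + 0.34·t(state 4) + 0.19·t(state 5)
Solving: t(state 2) = 4.8229, t(state 4) = 4.8722, t(state 5) = 4.8278.
Expected steps from state 5 to state 3: 4.8278.

4.8278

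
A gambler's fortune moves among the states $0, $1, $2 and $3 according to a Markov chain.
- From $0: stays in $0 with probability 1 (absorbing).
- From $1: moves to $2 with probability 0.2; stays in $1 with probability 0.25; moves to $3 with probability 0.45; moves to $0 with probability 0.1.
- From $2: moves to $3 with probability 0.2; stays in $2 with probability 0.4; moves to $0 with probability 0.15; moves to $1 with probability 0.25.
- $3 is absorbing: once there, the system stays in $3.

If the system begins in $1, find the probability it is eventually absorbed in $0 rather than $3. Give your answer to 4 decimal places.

Let h(s) be the probability of absorption at $0 starting from transient state s. Then h($0) = 1 and h($3) = 0. By first-step analysis:
h($1) = 0.1·1 + 0.25·h($1) + 0.2·h($2) + 0.45·0
h($2) = 0.15·1 + 0.25·h($1) + 0.4·h($2) + 0.2·0
Solving: h($1) = 0.2250, h($2) = 0.3438.
Starting from $1, the probability is 0.2250.

0.2250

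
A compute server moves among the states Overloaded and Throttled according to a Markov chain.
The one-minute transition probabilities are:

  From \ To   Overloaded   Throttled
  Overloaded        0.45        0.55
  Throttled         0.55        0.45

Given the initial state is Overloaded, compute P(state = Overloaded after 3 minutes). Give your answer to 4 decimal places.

Propagate the distribution vector 3 minutes from Overloaded.
After 0 minutes: (1.0000, 0.0000)
After 1 minute: (0.4500, 0.5500)
After 2 minutes: (0.5050, 0.4950)
After 3 minutes: (0.4995, 0.5005)
P(in Overloaded after 3 minutes) = 0.4995

0.4995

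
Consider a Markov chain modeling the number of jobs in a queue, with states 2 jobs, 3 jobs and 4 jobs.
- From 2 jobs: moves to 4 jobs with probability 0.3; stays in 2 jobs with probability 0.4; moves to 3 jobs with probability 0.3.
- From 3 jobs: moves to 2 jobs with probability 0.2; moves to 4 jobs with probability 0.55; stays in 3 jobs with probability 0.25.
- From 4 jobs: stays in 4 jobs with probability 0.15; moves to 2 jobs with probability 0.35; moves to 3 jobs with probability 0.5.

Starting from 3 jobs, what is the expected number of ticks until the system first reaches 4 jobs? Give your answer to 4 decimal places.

Let t(s) be the expected number of ticks to first reach 4 jobs from state s, with t(4 jobs) = 0. Conditioning on the first tick:
t(2 jobs) = 1 + 0.4·t(2 jobs) + 0.3·t(3 jobs)
t(3 jobs) = 1 + 0.2·t(2 jobs) + 0.25·t(3 jobs)
Solving: t(2 jobs) = 2.6923, t(3 jobs) = 2.0513.
Expected ticks from 3 jobs to 4 jobs: 2.0513.

2.0513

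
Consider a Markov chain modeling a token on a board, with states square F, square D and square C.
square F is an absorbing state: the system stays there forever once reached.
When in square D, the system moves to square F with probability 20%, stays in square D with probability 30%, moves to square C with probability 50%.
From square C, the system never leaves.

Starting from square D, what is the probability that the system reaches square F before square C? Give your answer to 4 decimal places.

0.2857

Let h(s) be the probability of absorption at square F starting from transient state s. Then h(square F) = 1 and h(square C) = 0. By first-step analysis:
h(square D) = 0.2·1 + 0.3·h(square D) + 0.5·0
Solving: h(square D) = 0.2857.
Starting from square D, the probability is 0.2857.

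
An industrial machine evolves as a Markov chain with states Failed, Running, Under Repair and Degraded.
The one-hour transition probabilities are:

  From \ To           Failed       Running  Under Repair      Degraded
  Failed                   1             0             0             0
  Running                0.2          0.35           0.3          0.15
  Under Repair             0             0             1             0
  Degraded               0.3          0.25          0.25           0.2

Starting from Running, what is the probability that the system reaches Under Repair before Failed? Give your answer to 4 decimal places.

0.5751

Let h(s) be the probability of absorption at Under Repair starting from transient state s. Then h(Under Repair) = 1 and h(Failed) = 0. By first-step analysis:
h(Running) = 0.2·0 + 0.35·h(Running) + 0.3·1 + 0.15·h(Degraded)
h(Degraded) = 0.3·0 + 0.25·h(Running) + 0.25·1 + 0.2·h(Degraded)
Solving: h(Running) = 0.5751, h(Degraded) = 0.4922.
Starting from Running, the probability is 0.5751.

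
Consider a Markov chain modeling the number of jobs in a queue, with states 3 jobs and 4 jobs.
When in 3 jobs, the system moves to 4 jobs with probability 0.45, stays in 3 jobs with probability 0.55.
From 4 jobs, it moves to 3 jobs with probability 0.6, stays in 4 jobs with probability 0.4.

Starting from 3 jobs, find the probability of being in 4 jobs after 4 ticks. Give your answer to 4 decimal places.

0.4286

Propagate the distribution vector 4 ticks from 3 jobs.
After 0 ticks: (1.0000, 0.0000)
After 1 tick: (0.5500, 0.4500)
After 2 ticks: (0.5725, 0.4275)
After 3 ticks: (0.5714, 0.4286)
After 4 ticks: (0.5714, 0.4286)
P(in 4 jobs after 4 ticks) = 0.4286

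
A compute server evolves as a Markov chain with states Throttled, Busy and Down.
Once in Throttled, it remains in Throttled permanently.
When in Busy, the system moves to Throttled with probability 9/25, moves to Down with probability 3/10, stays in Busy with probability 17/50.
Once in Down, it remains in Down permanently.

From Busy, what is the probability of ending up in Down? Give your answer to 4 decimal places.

0.4545

Let h(s) be the probability of absorption at Down starting from transient state s. Then h(Down) = 1 and h(Throttled) = 0. By first-step analysis:
h(Busy) = 0.36·0 + 0.34·h(Busy) + 0.3·1
Solving: h(Busy) = 0.4545.
Starting from Busy, the probability is 0.4545.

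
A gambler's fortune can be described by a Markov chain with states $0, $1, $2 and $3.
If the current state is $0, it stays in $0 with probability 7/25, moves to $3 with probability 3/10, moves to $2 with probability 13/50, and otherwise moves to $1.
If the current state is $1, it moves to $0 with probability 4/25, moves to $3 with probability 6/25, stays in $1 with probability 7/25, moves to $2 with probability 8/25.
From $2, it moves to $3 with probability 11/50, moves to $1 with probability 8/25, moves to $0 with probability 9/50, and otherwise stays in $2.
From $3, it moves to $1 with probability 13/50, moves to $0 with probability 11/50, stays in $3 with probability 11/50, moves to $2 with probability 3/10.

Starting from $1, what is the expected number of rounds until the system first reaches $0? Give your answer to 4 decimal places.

5.5609

Let t(s) be the expected number of rounds to first reach $0 from state s, with t($0) = 0. Conditioning on the first round:
t($1) = 1 + 0.28·t($1) + 0.32·t($2) + 0.24·t($3)
t($2) = 1 + 0.32·t($1) + 0.28·t($2) + 0.22·t($3)
t($3) = 1 + 0.26·t($1) + 0.3·t($2) + 0.22·t($3)
Solving: t($1) = 5.5609, t($2) = 5.4602, t($3) = 5.2358.
Expected rounds from $1 to $0: 5.5609.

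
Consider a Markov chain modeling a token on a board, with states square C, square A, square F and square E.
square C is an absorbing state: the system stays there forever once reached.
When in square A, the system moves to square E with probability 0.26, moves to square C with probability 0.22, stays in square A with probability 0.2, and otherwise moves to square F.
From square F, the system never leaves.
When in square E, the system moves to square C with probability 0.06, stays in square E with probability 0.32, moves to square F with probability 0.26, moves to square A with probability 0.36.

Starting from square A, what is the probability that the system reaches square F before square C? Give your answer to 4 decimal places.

0.6332

Let h(s) be the probability of absorption at square F starting from transient state s. Then h(square F) = 1 and h(square C) = 0. By first-step analysis:
h(square A) = 0.22·0 + 0.2·h(square A) + 0.32·1 + 0.26·h(square E)
h(square E) = 0.06·0 + 0.36·h(square A) + 0.26·1 + 0.32·h(square E)
Solving: h(square A) = 0.6332, h(square E) = 0.7176.
Starting from square A, the probability is 0.6332.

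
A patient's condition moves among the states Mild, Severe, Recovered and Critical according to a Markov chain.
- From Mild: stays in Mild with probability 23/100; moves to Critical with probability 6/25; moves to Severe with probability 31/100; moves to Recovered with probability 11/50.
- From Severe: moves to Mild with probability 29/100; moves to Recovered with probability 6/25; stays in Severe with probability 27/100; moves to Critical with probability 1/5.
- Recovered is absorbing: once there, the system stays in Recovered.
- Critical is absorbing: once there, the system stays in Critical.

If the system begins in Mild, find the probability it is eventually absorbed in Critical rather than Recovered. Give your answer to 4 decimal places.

Let h(s) be the probability of absorption at Critical starting from transient state s. Then h(Critical) = 1 and h(Recovered) = 0. By first-step analysis:
h(Mild) = 0.23·h(Mild) + 0.31·h(Severe) + 0.22·0 + 0.24·1
h(Severe) = 0.29·h(Mild) + 0.27·h(Severe) + 0.24·0 + 0.2·1
Solving: h(Mild) = 0.5023, h(Severe) = 0.4735.
Starting from Mild, the probability is 0.5023.

0.5023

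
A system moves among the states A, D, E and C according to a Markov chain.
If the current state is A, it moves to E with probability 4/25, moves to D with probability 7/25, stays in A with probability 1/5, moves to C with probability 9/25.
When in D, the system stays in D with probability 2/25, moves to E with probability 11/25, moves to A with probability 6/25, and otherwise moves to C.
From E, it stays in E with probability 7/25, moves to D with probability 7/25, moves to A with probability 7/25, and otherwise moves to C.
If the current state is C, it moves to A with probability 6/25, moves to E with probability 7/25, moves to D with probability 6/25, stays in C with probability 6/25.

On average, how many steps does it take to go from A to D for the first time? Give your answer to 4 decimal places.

3.7214

Let t(s) be the expected number of steps to first reach D from state s, with t(D) = 0. Conditioning on the first step:
t(A) = 1 + 0.2·t(A) + 0.16·t(E) + 0.36·t(C)
t(E) = 1 + 0.28·t(A) + 0.28·t(E) + 0.16·t(C)
t(C) = 1 + 0.24·t(A) + 0.28·t(E) + 0.24·t(C)
Solving: t(A) = 3.7214, t(E) = 3.6919, t(C) = 3.8511.
Expected steps from A to D: 3.7214.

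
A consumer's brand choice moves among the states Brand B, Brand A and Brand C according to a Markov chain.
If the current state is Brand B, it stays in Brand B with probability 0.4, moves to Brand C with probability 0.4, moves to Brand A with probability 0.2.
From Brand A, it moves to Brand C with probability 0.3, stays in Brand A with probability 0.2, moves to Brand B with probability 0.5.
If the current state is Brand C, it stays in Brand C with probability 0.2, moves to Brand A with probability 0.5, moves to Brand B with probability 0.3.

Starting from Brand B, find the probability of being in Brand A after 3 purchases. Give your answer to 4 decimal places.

Propagate the distribution vector 3 purchases from Brand B.
After 0 purchases: (1.0000, 0.0000, 0.0000)
After 1 purchase: (0.4000, 0.2000, 0.4000)
After 2 purchases: (0.3800, 0.3200, 0.3000)
After 3 purchases: (0.4020, 0.2900, 0.3080)
P(in Brand A after 3 purchases) = 0.2900

0.2900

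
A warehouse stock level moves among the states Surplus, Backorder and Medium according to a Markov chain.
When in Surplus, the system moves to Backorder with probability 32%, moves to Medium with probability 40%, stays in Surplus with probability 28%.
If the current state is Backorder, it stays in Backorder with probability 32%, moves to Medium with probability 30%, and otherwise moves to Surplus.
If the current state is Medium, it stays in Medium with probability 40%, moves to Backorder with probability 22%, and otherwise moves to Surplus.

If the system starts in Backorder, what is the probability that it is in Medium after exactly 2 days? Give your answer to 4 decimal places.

Sum over the intermediate state after 1 day:
P = P(Backorder→Surplus)·P(Surplus→Medium) + P(Backorder→Backorder)·P(Backorder→Medium) + P(Backorder→Medium)·P(Medium→Medium)
  = 0.38×0.4 + 0.32×0.3 + 0.3×0.4
  = 0.1520 + 0.0960 + 0.1200 = 0.3680

0.3680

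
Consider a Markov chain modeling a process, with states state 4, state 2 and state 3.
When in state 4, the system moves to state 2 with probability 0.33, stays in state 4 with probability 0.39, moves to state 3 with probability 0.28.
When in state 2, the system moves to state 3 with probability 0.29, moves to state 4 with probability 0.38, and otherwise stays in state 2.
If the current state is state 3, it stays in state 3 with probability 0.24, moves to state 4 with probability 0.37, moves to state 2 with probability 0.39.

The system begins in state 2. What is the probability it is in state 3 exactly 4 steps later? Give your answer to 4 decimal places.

Propagate the distribution vector 4 steps from state 2.
After 0 steps: (0.0000, 1.0000, 0.0000)
After 1 step: (0.3800, 0.3300, 0.2900)
After 2 steps: (0.3809, 0.3474, 0.2717)
After 3 steps: (0.3811, 0.3463, 0.2726)
After 4 steps: (0.3811, 0.3464, 0.2726)
P(in state 3 after 4 steps) = 0.2726

0.2726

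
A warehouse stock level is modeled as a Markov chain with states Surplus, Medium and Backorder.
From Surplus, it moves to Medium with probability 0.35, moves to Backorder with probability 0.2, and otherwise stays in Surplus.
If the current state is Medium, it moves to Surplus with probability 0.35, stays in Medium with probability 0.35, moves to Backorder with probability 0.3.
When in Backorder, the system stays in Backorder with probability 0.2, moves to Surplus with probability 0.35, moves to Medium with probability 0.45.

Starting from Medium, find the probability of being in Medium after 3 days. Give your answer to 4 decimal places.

Propagate the distribution vector 3 days from Medium.
After 0 days: (0.0000, 1.0000, 0.0000)
After 1 day: (0.3500, 0.3500, 0.3000)
After 2 days: (0.3850, 0.3800, 0.2350)
After 3 days: (0.3885, 0.3735, 0.2380)
P(in Medium after 3 days) = 0.3735

0.3735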